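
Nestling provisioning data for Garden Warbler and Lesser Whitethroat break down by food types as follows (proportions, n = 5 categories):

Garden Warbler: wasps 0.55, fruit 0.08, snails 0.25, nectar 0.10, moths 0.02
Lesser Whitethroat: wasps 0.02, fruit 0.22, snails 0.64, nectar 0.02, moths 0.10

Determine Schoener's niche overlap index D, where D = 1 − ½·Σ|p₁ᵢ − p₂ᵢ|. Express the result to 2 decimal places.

Σ|p₁ᵢ − p₂ᵢ| = 0.53 + 0.14 + 0.39 + 0.08 + 0.08 = 1.22
D = 1 − ½ × 1.22 = 1 − 0.610 = 0.3900

0.39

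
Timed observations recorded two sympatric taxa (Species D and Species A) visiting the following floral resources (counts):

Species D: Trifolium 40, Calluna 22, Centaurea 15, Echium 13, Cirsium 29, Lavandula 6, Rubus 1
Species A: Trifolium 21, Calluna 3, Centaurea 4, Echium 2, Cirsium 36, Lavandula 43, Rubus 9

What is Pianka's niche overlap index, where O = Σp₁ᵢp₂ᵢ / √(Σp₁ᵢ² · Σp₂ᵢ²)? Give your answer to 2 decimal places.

Proportions for Species D (n=126): 40/126=0.3175, 22/126=0.1746, 15/126=0.1190, 13/126=0.1032, 29/126=0.2302, 6/126=0.0476, 1/126=0.0079
Proportions for Species A (n=118): 21/118=0.1780, 3/118=0.0254, 4/118=0.0339, 2/118=0.0169, 36/118=0.3051, 43/118=0.3644, 9/118=0.0763
Σ p₁ᵢp₂ᵢ = 0.056515 + 0.004435 + 0.004034 + 0.001744 + 0.070234 + 0.017345 + 0.000603 = 0.154910
Σp_1ᵢ² = 0.3175² + 0.1746² + 0.1190² + 0.1032² + 0.2302² + 0.0476² + 0.0079² = 0.100806 + 0.030485 + 0.014161 + 0.010650 + 0.052992 + 0.002266 + 0.000062 = 0.211422
Σp_2ᵢ² = 0.1780² + 0.0254² + 0.0339² + 0.0169² + 0.3051² + 0.3644² + 0.0763² = 0.031684 + 0.000645 + 0.001149 + 0.000286 + 0.093086 + 0.132787 + 0.005822 = 0.265459
O = 0.154910 / √(0.211422 × 0.265459) = 0.154910 / 0.2369048 = 0.6539

0.65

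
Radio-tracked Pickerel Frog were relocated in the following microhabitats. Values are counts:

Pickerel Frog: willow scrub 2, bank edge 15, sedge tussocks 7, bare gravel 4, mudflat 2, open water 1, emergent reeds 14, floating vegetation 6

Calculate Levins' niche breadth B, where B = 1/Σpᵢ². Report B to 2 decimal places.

4.90

Proportions for Pickerel Frog (n=51): 2/51=0.0392, 15/51=0.2941, 7/51=0.1373, 4/51=0.0784, 2/51=0.0392, 1/51=0.0196, 14/51=0.2745, 6/51=0.1176
Σpᵢ² = 0.0392² + 0.2941² + 0.1373² + 0.0784² + 0.0392² + 0.0196² + 0.2745² + 0.1176² = 0.001537 + 0.086495 + 0.018851 + 0.006147 + 0.001537 + 0.000384 + 0.075350 + 0.013830 = 0.204131
B = 1 / 0.204131 = 4.8988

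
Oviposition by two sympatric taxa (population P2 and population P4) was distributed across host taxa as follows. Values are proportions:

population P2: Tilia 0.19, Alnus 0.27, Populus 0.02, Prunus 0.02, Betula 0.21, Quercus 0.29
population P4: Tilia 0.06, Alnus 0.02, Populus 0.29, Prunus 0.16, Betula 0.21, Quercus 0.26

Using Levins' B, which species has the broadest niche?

Σp_P2ᵢ² = 0.19² + 0.27² + 0.02² + 0.02² + 0.21² + 0.29² = 0.0361 + 0.0729 + 0.0004 + 0.0004 + 0.0441 + 0.0841 = 0.2380
B_P2 = 1 / 0.2380 = 4.2017
Σp_P4ᵢ² = 0.06² + 0.02² + 0.29² + 0.16² + 0.21² + 0.26² = 0.0036 + 0.0004 + 0.0841 + 0.0256 + 0.0441 + 0.0676 = 0.2254
B_P4 = 1 / 0.2254 = 4.4366
Highest B → broadest niche (most generalist): population P4 (B = 4.44).

population P4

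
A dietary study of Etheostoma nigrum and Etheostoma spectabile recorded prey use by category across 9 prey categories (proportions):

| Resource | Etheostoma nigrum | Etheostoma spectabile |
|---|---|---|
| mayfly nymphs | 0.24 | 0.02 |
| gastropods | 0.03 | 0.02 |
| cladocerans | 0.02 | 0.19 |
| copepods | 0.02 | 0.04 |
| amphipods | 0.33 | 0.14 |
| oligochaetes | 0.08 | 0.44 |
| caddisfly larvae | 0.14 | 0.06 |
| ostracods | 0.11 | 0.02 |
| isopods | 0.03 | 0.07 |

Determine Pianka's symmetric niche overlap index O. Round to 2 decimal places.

Σ p₁ᵢp₂ᵢ = 0.0048 + 0.0006 + 0.0038 + 0.0008 + 0.0462 + 0.0352 + 0.0084 + 0.0022 + 0.0021 = 0.1041
Σp_1ᵢ² = 0.24² + 0.03² + 0.02² + 0.02² + 0.33² + 0.08² + 0.14² + 0.11² + 0.03² = 0.0576 + 0.0009 + 0.0004 + 0.0004 + 0.1089 + 0.0064 + 0.0196 + 0.0121 + 0.0009 = 0.2072
Σp_2ᵢ² = 0.02² + 0.02² + 0.19² + 0.04² + 0.14² + 0.44² + 0.06² + 0.02² + 0.07² = 0.0004 + 0.0004 + 0.0361 + 0.0016 + 0.0196 + 0.1936 + 0.0036 + 0.0004 + 0.0049 = 0.2606
O = 0.1041 / √(0.2072 × 0.2606) = 0.1041 / 0.23237 = 0.4480

0.45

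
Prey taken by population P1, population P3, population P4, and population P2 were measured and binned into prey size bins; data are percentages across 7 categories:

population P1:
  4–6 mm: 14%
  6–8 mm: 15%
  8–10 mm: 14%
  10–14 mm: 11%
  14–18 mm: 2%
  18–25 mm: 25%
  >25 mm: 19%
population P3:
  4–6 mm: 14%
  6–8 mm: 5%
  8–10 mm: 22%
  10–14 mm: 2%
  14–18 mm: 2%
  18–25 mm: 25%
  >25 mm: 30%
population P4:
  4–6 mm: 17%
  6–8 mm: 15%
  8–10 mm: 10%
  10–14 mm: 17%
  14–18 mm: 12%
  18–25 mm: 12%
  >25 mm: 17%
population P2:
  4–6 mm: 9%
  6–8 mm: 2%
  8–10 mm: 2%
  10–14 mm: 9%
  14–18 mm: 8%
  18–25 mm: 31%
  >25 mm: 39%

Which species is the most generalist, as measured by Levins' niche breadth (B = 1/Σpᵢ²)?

population P4

Convert percentages to proportions (divide by 100).
Σp_P1ᵢ² = 0.14² + 0.15² + 0.14² + 0.11² + 0.02² + 0.25² + 0.19² = 0.0196 + 0.0225 + 0.0196 + 0.0121 + 0.0004 + 0.0625 + 0.0361 = 0.1728
B_P1 = 1 / 0.1728 = 5.7870
Σp_P3ᵢ² = 0.14² + 0.05² + 0.22² + 0.02² + 0.02² + 0.25² + 0.30² = 0.0196 + 0.0025 + 0.0484 + 0.0004 + 0.0004 + 0.0625 + 0.0900 = 0.2238
B_P3 = 1 / 0.2238 = 4.4683
Σp_P4ᵢ² = 0.17² + 0.15² + 0.10² + 0.17² + 0.12² + 0.12² + 0.17² = 0.0289 + 0.0225 + 0.0100 + 0.0289 + 0.0144 + 0.0144 + 0.0289 = 0.1480
B_P4 = 1 / 0.1480 = 6.7568
Σp_P2ᵢ² = 0.09² + 0.02² + 0.02² + 0.09² + 0.08² + 0.31² + 0.39² = 0.0081 + 0.0004 + 0.0004 + 0.0081 + 0.0064 + 0.0961 + 0.1521 = 0.2716
B_P2 = 1 / 0.2716 = 3.6819
Highest B → broadest niche (most generalist): population P4 (B = 6.76).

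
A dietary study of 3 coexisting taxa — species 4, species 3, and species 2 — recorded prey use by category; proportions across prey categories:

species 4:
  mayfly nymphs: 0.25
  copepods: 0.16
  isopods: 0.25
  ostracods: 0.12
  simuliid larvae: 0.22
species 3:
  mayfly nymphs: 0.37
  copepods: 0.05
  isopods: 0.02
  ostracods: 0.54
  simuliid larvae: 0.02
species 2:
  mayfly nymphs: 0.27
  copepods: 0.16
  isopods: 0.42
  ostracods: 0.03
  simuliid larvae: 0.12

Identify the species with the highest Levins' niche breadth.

species 4

Σp_4ᵢ² = 0.25² + 0.16² + 0.25² + 0.12² + 0.22² = 0.0625 + 0.0256 + 0.0625 + 0.0144 + 0.0484 = 0.2134
B_4 = 1 / 0.2134 = 4.6860
Σp_3ᵢ² = 0.37² + 0.05² + 0.02² + 0.54² + 0.02² = 0.1369 + 0.0025 + 0.0004 + 0.2916 + 0.0004 = 0.4318
B_3 = 1 / 0.4318 = 2.3159
Σp_2ᵢ² = 0.27² + 0.16² + 0.42² + 0.03² + 0.12² = 0.0729 + 0.0256 + 0.1764 + 0.0009 + 0.0144 = 0.2902
B_2 = 1 / 0.2902 = 3.4459
Highest B → broadest niche (most generalist): species 4 (B = 4.69).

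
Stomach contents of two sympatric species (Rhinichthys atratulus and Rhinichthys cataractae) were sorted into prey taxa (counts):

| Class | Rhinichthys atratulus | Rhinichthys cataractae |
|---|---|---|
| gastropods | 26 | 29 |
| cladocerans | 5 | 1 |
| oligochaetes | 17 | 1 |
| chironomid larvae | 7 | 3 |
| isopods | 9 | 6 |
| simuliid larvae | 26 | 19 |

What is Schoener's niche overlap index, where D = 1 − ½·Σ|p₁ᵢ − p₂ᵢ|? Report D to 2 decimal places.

0.76

Proportions for Rhinichthys atratulus (n=90): 26/90=0.2889, 5/90=0.0556, 17/90=0.1889, 7/90=0.0778, 9/90=0.1000, 26/90=0.2889
Proportions for Rhinichthys cataractae (n=59): 29/59=0.4915, 1/59=0.0169, 1/59=0.0169, 3/59=0.0508, 6/59=0.1017, 19/59=0.3220
Σ|p₁ᵢ − p₂ᵢ| = 0.2026 + 0.0387 + 0.1720 + 0.0270 + 0.0017 + 0.0331 = 0.4751
D = 1 − ½ × 0.4751 = 1 − 0.23755 = 0.76245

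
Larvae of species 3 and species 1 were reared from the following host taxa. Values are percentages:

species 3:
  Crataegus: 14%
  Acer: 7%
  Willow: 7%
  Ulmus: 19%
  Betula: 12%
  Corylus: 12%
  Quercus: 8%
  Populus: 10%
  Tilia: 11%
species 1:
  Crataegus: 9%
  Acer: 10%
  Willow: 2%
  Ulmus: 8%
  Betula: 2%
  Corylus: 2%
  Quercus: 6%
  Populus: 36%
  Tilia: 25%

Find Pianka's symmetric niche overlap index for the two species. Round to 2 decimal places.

0.66

Convert percentages to proportions (divide by 100).
Σ p₁ᵢp₂ᵢ = 0.0126 + 0.0070 + 0.0014 + 0.0152 + 0.0024 + 0.0024 + 0.0048 + 0.0360 + 0.0275 = 0.1093
Σp_1ᵢ² = 0.14² + 0.07² + 0.07² + 0.19² + 0.12² + 0.12² + 0.08² + 0.10² + 0.11² = 0.0196 + 0.0049 + 0.0049 + 0.0361 + 0.0144 + 0.0144 + 0.0064 + 0.0100 + 0.0121 = 0.1228
Σp_2ᵢ² = 0.09² + 0.10² + 0.02² + 0.08² + 0.02² + 0.02² + 0.06² + 0.36² + 0.25² = 0.0081 + 0.0100 + 0.0004 + 0.0064 + 0.0004 + 0.0004 + 0.0036 + 0.1296 + 0.0625 = 0.2214
O = 0.1093 / √(0.1228 × 0.2214) = 0.1093 / 0.16489 = 0.6629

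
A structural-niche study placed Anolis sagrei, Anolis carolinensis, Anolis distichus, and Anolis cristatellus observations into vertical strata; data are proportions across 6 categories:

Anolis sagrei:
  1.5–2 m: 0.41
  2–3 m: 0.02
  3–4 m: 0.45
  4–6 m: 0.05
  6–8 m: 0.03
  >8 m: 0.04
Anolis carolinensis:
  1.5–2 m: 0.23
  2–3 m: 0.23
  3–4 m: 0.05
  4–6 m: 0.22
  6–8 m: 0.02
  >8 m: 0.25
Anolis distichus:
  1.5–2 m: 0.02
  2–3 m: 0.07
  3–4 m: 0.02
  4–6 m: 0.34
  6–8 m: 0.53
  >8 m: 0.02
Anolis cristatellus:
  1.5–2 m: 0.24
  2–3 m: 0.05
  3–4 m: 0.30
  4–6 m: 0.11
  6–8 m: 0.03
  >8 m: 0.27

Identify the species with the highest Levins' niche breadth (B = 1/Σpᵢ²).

Anolis carolinensis

Σp_sagrᵢ² = 0.41² + 0.02² + 0.45² + 0.05² + 0.03² + 0.04² = 0.1681 + 0.0004 + 0.2025 + 0.0025 + 0.0009 + 0.0016 = 0.3760
B_sagr = 1 / 0.3760 = 2.6596
Σp_caroᵢ² = 0.23² + 0.23² + 0.05² + 0.22² + 0.02² + 0.25² = 0.0529 + 0.0529 + 0.0025 + 0.0484 + 0.0004 + 0.0625 = 0.2196
B_caro = 1 / 0.2196 = 4.5537
Σp_distᵢ² = 0.02² + 0.07² + 0.02² + 0.34² + 0.53² + 0.02² = 0.0004 + 0.0049 + 0.0004 + 0.1156 + 0.2809 + 0.0004 = 0.4026
B_dist = 1 / 0.4026 = 2.4839
Σp_crisᵢ² = 0.24² + 0.05² + 0.30² + 0.11² + 0.03² + 0.27² = 0.0576 + 0.0025 + 0.0900 + 0.0121 + 0.0009 + 0.0729 = 0.2360
B_cris = 1 / 0.2360 = 4.2373
Highest B → broadest niche (most generalist): Anolis carolinensis (B = 4.55).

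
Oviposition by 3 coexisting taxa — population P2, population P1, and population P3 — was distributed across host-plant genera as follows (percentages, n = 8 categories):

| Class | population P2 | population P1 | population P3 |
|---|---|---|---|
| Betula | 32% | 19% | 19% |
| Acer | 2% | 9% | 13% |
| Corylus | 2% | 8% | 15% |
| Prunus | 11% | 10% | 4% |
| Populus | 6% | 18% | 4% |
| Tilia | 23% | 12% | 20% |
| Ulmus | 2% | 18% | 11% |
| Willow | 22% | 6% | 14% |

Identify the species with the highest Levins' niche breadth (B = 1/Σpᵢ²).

population P1

Convert percentages to proportions (divide by 100).
Σp_P2ᵢ² = 0.32² + 0.02² + 0.02² + 0.11² + 0.06² + 0.23² + 0.02² + 0.22² = 0.1024 + 0.0004 + 0.0004 + 0.0121 + 0.0036 + 0.0529 + 0.0004 + 0.0484 = 0.2206
B_P2 = 1 / 0.2206 = 4.5331
Σp_P1ᵢ² = 0.19² + 0.09² + 0.08² + 0.10² + 0.18² + 0.12² + 0.18² + 0.06² = 0.0361 + 0.0081 + 0.0064 + 0.0100 + 0.0324 + 0.0144 + 0.0324 + 0.0036 = 0.1434
B_P1 = 1 / 0.1434 = 6.9735
Σp_P3ᵢ² = 0.19² + 0.13² + 0.15² + 0.04² + 0.04² + 0.20² + 0.11² + 0.14² = 0.0361 + 0.0169 + 0.0225 + 0.0016 + 0.0016 + 0.0400 + 0.0121 + 0.0196 = 0.1504
B_P3 = 1 / 0.1504 = 6.6489
Highest B → broadest niche (most generalist): population P1 (B = 6.97).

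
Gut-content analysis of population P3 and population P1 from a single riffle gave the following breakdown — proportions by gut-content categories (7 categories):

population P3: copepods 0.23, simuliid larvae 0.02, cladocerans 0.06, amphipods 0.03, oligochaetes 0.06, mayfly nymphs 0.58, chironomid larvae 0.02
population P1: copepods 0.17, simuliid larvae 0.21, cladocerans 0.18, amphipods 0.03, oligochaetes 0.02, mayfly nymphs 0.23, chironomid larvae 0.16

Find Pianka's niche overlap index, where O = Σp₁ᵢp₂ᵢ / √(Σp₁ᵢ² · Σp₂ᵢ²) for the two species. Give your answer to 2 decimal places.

0.71

Σ p₁ᵢp₂ᵢ = 0.0391 + 0.0042 + 0.0108 + 0.0009 + 0.0012 + 0.1334 + 0.0032 = 0.1928
Σp_1ᵢ² = 0.23² + 0.02² + 0.06² + 0.03² + 0.06² + 0.58² + 0.02² = 0.0529 + 0.0004 + 0.0036 + 0.0009 + 0.0036 + 0.3364 + 0.0004 = 0.3982
Σp_2ᵢ² = 0.17² + 0.21² + 0.18² + 0.03² + 0.02² + 0.23² + 0.16² = 0.0289 + 0.0441 + 0.0324 + 0.0009 + 0.0004 + 0.0529 + 0.0256 = 0.1852
O = 0.1928 / √(0.3982 × 0.1852) = 0.1928 / 0.27156 = 0.7100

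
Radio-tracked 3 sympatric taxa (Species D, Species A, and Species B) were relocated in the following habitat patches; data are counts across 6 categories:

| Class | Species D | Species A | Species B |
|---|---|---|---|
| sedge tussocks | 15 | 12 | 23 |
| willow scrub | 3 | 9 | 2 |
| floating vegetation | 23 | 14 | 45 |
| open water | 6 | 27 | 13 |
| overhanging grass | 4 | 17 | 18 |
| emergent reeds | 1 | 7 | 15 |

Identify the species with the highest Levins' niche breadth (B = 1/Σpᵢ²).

Species A

Proportions for Species D (n=52): 15/52=0.2885, 3/52=0.0577, 23/52=0.4423, 6/52=0.1154, 4/52=0.0769, 1/52=0.0192
Proportions for Species A (n=86): 12/86=0.1395, 9/86=0.1047, 14/86=0.1628, 27/86=0.3140, 17/86=0.1977, 7/86=0.0814
Proportions for Species B (n=116): 23/116=0.1983, 2/116=0.0172, 45/116=0.3879, 13/116=0.1121, 18/116=0.1552, 15/116=0.1293
Σp_Dᵢ² = 0.2885² + 0.0577² + 0.4423² + 0.1154² + 0.0769² + 0.0192² = 0.083232 + 0.003329 + 0.195629 + 0.013317 + 0.005914 + 0.000369 = 0.301790
B_D = 1 / 0.301790 = 3.3136
Σp_Aᵢ² = 0.1395² + 0.1047² + 0.1628² + 0.3140² + 0.1977² + 0.0814² = 0.019460 + 0.010962 + 0.026504 + 0.098596 + 0.039085 + 0.006626 = 0.201233
B_A = 1 / 0.201233 = 4.9694
Σp_Bᵢ² = 0.1983² + 0.0172² + 0.3879² + 0.1121² + 0.1552² + 0.1293² = 0.039323 + 0.000296 + 0.150466 + 0.012566 + 0.024087 + 0.016718 = 0.243456
B_B = 1 / 0.243456 = 4.1075
Highest B → broadest niche (most generalist): Species A (B = 4.97).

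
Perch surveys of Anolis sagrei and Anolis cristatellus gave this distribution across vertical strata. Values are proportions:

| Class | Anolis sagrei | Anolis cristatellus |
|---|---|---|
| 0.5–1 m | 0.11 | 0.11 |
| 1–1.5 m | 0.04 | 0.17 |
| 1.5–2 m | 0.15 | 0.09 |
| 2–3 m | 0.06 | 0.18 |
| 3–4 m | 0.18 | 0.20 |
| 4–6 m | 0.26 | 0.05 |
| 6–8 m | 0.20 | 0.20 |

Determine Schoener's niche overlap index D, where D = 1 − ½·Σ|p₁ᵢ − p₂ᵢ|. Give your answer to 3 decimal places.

Σ|p₁ᵢ − p₂ᵢ| = 0.00 + 0.13 + 0.06 + 0.12 + 0.02 + 0.21 + 0.00 = 0.54
D = 1 − ½ × 0.54 = 1 − 0.270 = 0.73000

0.730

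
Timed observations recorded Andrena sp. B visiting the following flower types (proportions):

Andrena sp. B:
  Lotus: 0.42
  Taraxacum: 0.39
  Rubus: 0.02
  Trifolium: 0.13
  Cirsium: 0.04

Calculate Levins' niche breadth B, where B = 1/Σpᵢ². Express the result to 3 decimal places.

2.879

Σpᵢ² = 0.42² + 0.39² + 0.02² + 0.13² + 0.04² = 0.1764 + 0.1521 + 0.0004 + 0.0169 + 0.0016 = 0.3474
B = 1 / 0.3474 = 2.87853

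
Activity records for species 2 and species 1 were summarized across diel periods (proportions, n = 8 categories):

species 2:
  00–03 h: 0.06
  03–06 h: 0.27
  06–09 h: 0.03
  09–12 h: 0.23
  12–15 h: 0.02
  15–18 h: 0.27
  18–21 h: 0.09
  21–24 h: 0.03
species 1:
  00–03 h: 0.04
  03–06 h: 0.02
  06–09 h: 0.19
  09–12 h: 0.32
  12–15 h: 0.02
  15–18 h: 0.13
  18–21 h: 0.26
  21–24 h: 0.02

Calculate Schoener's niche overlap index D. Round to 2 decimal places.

Σ|p₁ᵢ − p₂ᵢ| = 0.02 + 0.25 + 0.16 + 0.09 + 0.00 + 0.14 + 0.17 + 0.01 = 0.84
D = 1 − ½ × 0.84 = 1 − 0.420 = 0.5800

0.58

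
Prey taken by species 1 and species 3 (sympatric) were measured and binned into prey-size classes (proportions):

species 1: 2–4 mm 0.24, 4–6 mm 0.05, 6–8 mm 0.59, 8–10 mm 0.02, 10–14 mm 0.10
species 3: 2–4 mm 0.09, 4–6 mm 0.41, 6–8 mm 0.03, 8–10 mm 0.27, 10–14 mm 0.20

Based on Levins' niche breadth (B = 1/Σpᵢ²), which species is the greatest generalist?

species 3

Σp_1ᵢ² = 0.24² + 0.05² + 0.59² + 0.02² + 0.10² = 0.0576 + 0.0025 + 0.3481 + 0.0004 + 0.0100 = 0.4186
B_1 = 1 / 0.4186 = 2.3889
Σp_3ᵢ² = 0.09² + 0.41² + 0.03² + 0.27² + 0.20² = 0.0081 + 0.1681 + 0.0009 + 0.0729 + 0.0400 = 0.2900
B_3 = 1 / 0.2900 = 3.4483
Highest B → broadest niche (most generalist): species 3 (B = 3.45).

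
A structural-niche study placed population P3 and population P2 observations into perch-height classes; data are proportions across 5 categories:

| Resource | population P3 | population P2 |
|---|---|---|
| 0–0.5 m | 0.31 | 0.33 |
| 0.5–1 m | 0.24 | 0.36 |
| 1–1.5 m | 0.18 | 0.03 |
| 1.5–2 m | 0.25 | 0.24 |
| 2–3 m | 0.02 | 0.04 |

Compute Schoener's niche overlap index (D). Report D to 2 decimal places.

Σ|p₁ᵢ − p₂ᵢ| = 0.02 + 0.12 + 0.15 + 0.01 + 0.02 = 0.32
D = 1 − ½ × 0.32 = 1 − 0.160 = 0.8400

0.84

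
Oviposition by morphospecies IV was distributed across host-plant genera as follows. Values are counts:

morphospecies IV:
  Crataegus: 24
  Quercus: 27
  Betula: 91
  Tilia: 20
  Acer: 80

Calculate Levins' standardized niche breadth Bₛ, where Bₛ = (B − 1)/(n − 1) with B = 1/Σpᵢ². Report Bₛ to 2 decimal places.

0.64

Proportions for morphospecies IV (n=242): 24/242=0.0992, 27/242=0.1116, 91/242=0.3760, 20/242=0.0826, 80/242=0.3306
Σpᵢ² = 0.0992² + 0.1116² + 0.3760² + 0.0826² + 0.3306² = 0.009841 + 0.012455 + 0.141376 + 0.006823 + 0.109296 = 0.279791
B = 1 / 0.279791 = 3.5741
Bₛ = (B − 1)/(n − 1) = (3.5741 − 1)/(5 − 1) = 2.5741/4 = 0.6435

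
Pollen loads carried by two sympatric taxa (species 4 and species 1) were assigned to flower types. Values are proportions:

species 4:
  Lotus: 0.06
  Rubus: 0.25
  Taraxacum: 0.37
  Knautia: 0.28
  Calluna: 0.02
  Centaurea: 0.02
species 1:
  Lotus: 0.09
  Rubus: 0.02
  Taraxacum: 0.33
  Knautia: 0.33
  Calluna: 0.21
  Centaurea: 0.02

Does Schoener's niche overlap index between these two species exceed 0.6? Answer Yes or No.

Σ|p₁ᵢ − p₂ᵢ| = 0.03 + 0.23 + 0.04 + 0.05 + 0.19 + 0.00 = 0.54
D = 1 − ½ × 0.54 = 1 − 0.270 = 0.7300
D = 0.7300 > 0.6 → Yes.

Yes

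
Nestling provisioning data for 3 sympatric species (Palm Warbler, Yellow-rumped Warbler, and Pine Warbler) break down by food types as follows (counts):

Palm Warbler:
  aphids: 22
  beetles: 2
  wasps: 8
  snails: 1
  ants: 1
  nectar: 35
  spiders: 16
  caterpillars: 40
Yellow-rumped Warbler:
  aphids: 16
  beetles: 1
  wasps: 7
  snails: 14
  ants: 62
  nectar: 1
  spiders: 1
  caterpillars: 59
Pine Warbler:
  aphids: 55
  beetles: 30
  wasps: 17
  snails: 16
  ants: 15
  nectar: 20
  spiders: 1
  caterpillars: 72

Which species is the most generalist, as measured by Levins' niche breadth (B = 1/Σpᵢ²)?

Proportions for Palm Warbler (n=125): 22/125=0.1760, 2/125=0.0160, 8/125=0.0640, 1/125=0.0080, 1/125=0.0080, 35/125=0.2800, 16/125=0.1280, 40/125=0.3200
Proportions for Yellow-rumped Warbler (n=161): 16/161=0.0994, 1/161=0.0062, 7/161=0.0435, 14/161=0.0870, 62/161=0.3851, 1/161=0.0062, 1/161=0.0062, 59/161=0.3665
Proportions for Pine Warbler (n=226): 55/226=0.2434, 30/226=0.1327, 17/226=0.0752, 16/226=0.0708, 15/226=0.0664, 20/226=0.0885, 1/226=0.0044, 72/226=0.3186
Σp_Palmᵢ² = 0.1760² + 0.0160² + 0.0640² + 0.0080² + 0.0080² + 0.2800² + 0.1280² + 0.3200² = 0.030976 + 0.000256 + 0.004096 + 0.000064 + 0.000064 + 0.078400 + 0.016384 + 0.102400 = 0.232640
B_Palm = 1 / 0.232640 = 4.2985
Σp_Yellᵢ² = 0.0994² + 0.0062² + 0.0435² + 0.0870² + 0.3851² + 0.0062² + 0.0062² + 0.3665² = 0.009880 + 0.000038 + 0.001892 + 0.007569 + 0.148302 + 0.000038 + 0.000038 + 0.134322 = 0.302079
B_Yell = 1 / 0.302079 = 3.3104
Σp_Pineᵢ² = 0.2434² + 0.1327² + 0.0752² + 0.0708² + 0.0664² + 0.0885² + 0.0044² + 0.3186² = 0.059244 + 0.017609 + 0.005655 + 0.005013 + 0.004409 + 0.007832 + 0.000019 + 0.101506 = 0.201287
B_Pine = 1 / 0.201287 = 4.9680
Highest B → broadest niche (most generalist): Pine Warbler (B = 4.97).

Pine Warbler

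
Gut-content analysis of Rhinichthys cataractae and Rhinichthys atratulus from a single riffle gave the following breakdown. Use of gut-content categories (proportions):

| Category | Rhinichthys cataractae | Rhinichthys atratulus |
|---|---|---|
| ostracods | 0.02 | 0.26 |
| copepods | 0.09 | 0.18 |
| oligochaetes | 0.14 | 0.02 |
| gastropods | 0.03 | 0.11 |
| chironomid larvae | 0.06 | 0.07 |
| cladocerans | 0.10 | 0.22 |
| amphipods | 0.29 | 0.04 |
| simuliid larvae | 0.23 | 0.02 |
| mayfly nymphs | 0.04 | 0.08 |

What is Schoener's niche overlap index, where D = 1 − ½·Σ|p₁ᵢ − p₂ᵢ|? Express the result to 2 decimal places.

0.42

Σ|p₁ᵢ − p₂ᵢ| = 0.24 + 0.09 + 0.12 + 0.08 + 0.01 + 0.12 + 0.25 + 0.21 + 0.04 = 1.16
D = 1 − ½ × 1.16 = 1 − 0.580 = 0.4200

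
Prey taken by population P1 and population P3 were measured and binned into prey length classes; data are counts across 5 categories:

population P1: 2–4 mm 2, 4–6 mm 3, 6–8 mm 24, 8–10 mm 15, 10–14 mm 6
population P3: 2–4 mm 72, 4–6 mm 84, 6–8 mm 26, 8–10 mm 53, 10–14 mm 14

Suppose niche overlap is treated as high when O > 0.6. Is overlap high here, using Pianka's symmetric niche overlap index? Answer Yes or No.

No

Proportions for population P1 (n=50): 2/50=0.0400, 3/50=0.0600, 24/50=0.4800, 15/50=0.3000, 6/50=0.1200
Proportions for population P3 (n=249): 72/249=0.2892, 84/249=0.3373, 26/249=0.1044, 53/249=0.2129, 14/249=0.0562
Σ p₁ᵢp₂ᵢ = 0.011568 + 0.020238 + 0.050112 + 0.063870 + 0.006744 = 0.152532
Σp_1ᵢ² = 0.0400² + 0.0600² + 0.4800² + 0.3000² + 0.1200² = 0.001600 + 0.003600 + 0.230400 + 0.090000 + 0.014400 = 0.340000
Σp_2ᵢ² = 0.2892² + 0.3373² + 0.1044² + 0.2129² + 0.0562² = 0.083637 + 0.113771 + 0.010899 + 0.045326 + 0.003158 = 0.256791
O = 0.152532 / √(0.340000 × 0.256791) = 0.152532 / 0.2954809 = 0.5162
O = 0.5162 < 0.6 → No.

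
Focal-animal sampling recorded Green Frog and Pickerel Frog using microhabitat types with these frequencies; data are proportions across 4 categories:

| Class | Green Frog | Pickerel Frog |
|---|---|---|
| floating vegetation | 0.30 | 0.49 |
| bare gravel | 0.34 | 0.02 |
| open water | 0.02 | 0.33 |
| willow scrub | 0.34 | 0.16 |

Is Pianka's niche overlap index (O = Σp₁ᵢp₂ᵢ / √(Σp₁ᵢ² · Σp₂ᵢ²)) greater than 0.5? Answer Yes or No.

Σ p₁ᵢp₂ᵢ = 0.1470 + 0.0068 + 0.0066 + 0.0544 = 0.2148
Σp_1ᵢ² = 0.30² + 0.34² + 0.02² + 0.34² = 0.0900 + 0.1156 + 0.0004 + 0.1156 = 0.3216
Σp_2ᵢ² = 0.49² + 0.02² + 0.33² + 0.16² = 0.2401 + 0.0004 + 0.1089 + 0.0256 = 0.3750
O = 0.2148 / √(0.3216 × 0.3750) = 0.2148 / 0.34728 = 0.6185
O = 0.6185 > 0.5 → Yes.

Yes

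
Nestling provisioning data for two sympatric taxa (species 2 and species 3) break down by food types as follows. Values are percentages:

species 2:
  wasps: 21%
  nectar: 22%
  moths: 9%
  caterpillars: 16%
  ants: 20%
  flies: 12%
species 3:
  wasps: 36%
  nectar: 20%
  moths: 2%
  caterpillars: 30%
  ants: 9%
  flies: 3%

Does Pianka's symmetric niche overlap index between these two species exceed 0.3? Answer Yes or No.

Convert percentages to proportions (divide by 100).
Σ p₁ᵢp₂ᵢ = 0.0756 + 0.0440 + 0.0018 + 0.0480 + 0.0180 + 0.0036 = 0.1910
Σp_1ᵢ² = 0.21² + 0.22² + 0.09² + 0.16² + 0.20² + 0.12² = 0.0441 + 0.0484 + 0.0081 + 0.0256 + 0.0400 + 0.0144 = 0.1806
Σp_2ᵢ² = 0.36² + 0.20² + 0.02² + 0.30² + 0.09² + 0.03² = 0.1296 + 0.0400 + 0.0004 + 0.0900 + 0.0081 + 0.0009 = 0.2690
O = 0.1910 / √(0.1806 × 0.2690) = 0.1910 / 0.22041 = 0.8666
O = 0.8666 > 0.3 → Yes.

Yes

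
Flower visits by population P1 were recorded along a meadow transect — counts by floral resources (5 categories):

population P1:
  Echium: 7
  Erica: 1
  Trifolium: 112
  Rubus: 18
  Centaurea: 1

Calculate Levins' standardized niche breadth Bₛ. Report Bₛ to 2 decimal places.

Proportions for population P1 (n=139): 7/139=0.0504, 1/139=0.0072, 112/139=0.8058, 18/139=0.1295, 1/139=0.0072
Σpᵢ² = 0.0504² + 0.0072² + 0.8058² + 0.1295² + 0.0072² = 0.002540 + 0.000052 + 0.649314 + 0.016770 + 0.000052 = 0.668728
B = 1 / 0.668728 = 1.4954
Bₛ = (B − 1)/(n − 1) = (1.4954 − 1)/(5 − 1) = 0.4954/4 = 0.1239

0.12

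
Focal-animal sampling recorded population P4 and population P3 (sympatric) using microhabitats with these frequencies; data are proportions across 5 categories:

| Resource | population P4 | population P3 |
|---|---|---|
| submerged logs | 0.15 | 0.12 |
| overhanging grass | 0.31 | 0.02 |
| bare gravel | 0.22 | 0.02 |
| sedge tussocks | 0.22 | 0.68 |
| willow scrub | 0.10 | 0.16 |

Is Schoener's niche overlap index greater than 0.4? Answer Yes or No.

Yes

Σ|p₁ᵢ − p₂ᵢ| = 0.03 + 0.29 + 0.20 + 0.46 + 0.06 = 1.04
D = 1 − ½ × 1.04 = 1 − 0.520 = 0.4800
D = 0.4800 > 0.4 → Yes.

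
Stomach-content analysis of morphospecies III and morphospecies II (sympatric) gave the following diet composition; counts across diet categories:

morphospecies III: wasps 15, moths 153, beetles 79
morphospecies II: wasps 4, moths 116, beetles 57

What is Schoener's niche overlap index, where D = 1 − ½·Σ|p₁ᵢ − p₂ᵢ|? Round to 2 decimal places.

Proportions for morphospecies III (n=247): 15/247=0.0607, 153/247=0.6194, 79/247=0.3198
Proportions for morphospecies II (n=177): 4/177=0.0226, 116/177=0.6554, 57/177=0.3220
Σ|p₁ᵢ − p₂ᵢ| = 0.0381 + 0.0360 + 0.0022 = 0.0763
D = 1 − ½ × 0.0763 = 1 − 0.03815 = 0.96185

0.96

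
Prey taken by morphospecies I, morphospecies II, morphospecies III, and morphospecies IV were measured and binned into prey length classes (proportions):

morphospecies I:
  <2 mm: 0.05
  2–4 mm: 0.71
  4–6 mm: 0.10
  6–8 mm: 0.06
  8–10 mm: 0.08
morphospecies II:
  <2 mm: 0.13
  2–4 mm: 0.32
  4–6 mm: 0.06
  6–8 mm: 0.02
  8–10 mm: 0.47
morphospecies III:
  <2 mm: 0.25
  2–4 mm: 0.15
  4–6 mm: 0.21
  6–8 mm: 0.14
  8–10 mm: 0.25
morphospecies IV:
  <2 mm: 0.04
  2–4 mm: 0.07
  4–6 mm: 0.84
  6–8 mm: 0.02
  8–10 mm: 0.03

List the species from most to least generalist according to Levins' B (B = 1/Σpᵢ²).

morphospecies III > morphospecies II > morphospecies I > morphospecies IV

Σp_Iᵢ² = 0.05² + 0.71² + 0.10² + 0.06² + 0.08² = 0.0025 + 0.5041 + 0.0100 + 0.0036 + 0.0064 = 0.5266
B_I = 1 / 0.5266 = 1.8990
Σp_IIᵢ² = 0.13² + 0.32² + 0.06² + 0.02² + 0.47² = 0.0169 + 0.1024 + 0.0036 + 0.0004 + 0.2209 = 0.3442
B_II = 1 / 0.3442 = 2.9053
Σp_IIIᵢ² = 0.25² + 0.15² + 0.21² + 0.14² + 0.25² = 0.0625 + 0.0225 + 0.0441 + 0.0196 + 0.0625 = 0.2112
B_III = 1 / 0.2112 = 4.7348
Σp_IVᵢ² = 0.04² + 0.07² + 0.84² + 0.02² + 0.03² = 0.0016 + 0.0049 + 0.7056 + 0.0004 + 0.0009 = 0.7134
B_IV = 1 / 0.7134 = 1.4017
Ranking by B (broadest → narrowest): morphospecies III (4.73) > morphospecies II (2.91) > morphospecies I (1.90) > morphospecies IV (1.40)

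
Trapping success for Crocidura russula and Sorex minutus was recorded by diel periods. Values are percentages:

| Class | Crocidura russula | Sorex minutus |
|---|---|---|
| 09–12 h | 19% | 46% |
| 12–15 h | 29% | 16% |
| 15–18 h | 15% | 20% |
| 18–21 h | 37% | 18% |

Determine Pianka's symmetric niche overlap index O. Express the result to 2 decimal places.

Convert percentages to proportions (divide by 100).
Σ p₁ᵢp₂ᵢ = 0.0874 + 0.0464 + 0.0300 + 0.0666 = 0.2304
Σp_1ᵢ² = 0.19² + 0.29² + 0.15² + 0.37² = 0.0361 + 0.0841 + 0.0225 + 0.1369 = 0.2796
Σp_2ᵢ² = 0.46² + 0.16² + 0.20² + 0.18² = 0.2116 + 0.0256 + 0.0400 + 0.0324 = 0.3096
O = 0.2304 / √(0.2796 × 0.3096) = 0.2304 / 0.29422 = 0.7831

0.78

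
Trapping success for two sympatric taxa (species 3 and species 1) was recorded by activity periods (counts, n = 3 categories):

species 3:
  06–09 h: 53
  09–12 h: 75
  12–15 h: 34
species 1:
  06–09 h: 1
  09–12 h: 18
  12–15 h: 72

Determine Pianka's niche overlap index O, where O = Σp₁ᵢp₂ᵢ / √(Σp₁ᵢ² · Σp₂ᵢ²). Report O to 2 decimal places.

Proportions for species 3 (n=162): 53/162=0.3272, 75/162=0.4630, 34/162=0.2099
Proportions for species 1 (n=91): 1/91=0.0110, 18/91=0.1978, 72/91=0.7912
Σ p₁ᵢp₂ᵢ = 0.003599 + 0.091581 + 0.166073 = 0.261253
Σp_1ᵢ² = 0.3272² + 0.4630² + 0.2099² = 0.107060 + 0.214369 + 0.044058 = 0.365487
Σp_2ᵢ² = 0.0110² + 0.1978² + 0.7912² = 0.000121 + 0.039125 + 0.625997 = 0.665243
O = 0.261253 / √(0.365487 × 0.665243) = 0.261253 / 0.4930899 = 0.5298

0.53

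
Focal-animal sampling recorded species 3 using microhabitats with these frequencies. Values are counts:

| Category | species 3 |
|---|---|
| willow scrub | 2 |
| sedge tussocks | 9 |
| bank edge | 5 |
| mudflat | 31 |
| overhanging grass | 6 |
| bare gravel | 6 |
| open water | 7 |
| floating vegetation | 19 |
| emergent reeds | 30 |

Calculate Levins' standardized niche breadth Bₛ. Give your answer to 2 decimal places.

0.55

Proportions for species 3 (n=115): 2/115=0.0174, 9/115=0.0783, 5/115=0.0435, 31/115=0.2696, 6/115=0.0522, 6/115=0.0522, 7/115=0.0609, 19/115=0.1652, 30/115=0.2609
Σpᵢ² = 0.0174² + 0.0783² + 0.0435² + 0.2696² + 0.0522² + 0.0522² + 0.0609² + 0.1652² + 0.2609² = 0.000303 + 0.006131 + 0.001892 + 0.072684 + 0.002725 + 0.002725 + 0.003709 + 0.027291 + 0.068069 = 0.185529
B = 1 / 0.185529 = 5.3900
Bₛ = (B − 1)/(n − 1) = (5.3900 − 1)/(9 − 1) = 4.3900/8 = 0.5488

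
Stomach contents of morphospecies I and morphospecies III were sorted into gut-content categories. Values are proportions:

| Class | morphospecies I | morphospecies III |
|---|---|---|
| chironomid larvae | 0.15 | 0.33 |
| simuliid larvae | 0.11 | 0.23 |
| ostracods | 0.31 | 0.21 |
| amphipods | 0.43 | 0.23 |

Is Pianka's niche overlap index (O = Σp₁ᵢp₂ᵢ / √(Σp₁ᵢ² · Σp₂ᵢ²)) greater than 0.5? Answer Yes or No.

Σ p₁ᵢp₂ᵢ = 0.0495 + 0.0253 + 0.0651 + 0.0989 = 0.2388
Σp_1ᵢ² = 0.15² + 0.11² + 0.31² + 0.43² = 0.0225 + 0.0121 + 0.0961 + 0.1849 = 0.3156
Σp_2ᵢ² = 0.33² + 0.23² + 0.21² + 0.23² = 0.1089 + 0.0529 + 0.0441 + 0.0529 = 0.2588
O = 0.2388 / √(0.3156 × 0.2588) = 0.2388 / 0.28579 = 0.8356
O = 0.8356 > 0.5 → Yes.

Yes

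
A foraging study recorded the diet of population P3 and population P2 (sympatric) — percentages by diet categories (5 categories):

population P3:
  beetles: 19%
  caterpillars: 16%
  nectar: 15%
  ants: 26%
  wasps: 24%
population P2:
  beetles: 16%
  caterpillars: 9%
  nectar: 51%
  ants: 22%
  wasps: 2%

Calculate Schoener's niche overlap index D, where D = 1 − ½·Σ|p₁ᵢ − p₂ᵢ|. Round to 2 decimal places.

Convert percentages to proportions (divide by 100).
Σ|p₁ᵢ − p₂ᵢ| = 0.03 + 0.07 + 0.36 + 0.04 + 0.22 = 0.72
D = 1 − ½ × 0.72 = 1 − 0.360 = 0.6400

0.64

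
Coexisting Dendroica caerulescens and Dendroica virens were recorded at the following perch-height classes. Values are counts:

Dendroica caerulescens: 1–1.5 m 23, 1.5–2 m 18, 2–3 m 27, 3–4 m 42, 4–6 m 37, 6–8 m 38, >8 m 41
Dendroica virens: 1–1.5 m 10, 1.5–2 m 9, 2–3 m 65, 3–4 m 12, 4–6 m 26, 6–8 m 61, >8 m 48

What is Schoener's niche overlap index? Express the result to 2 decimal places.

0.72

Proportions for Dendroica caerulescens (n=226): 23/226=0.1018, 18/226=0.0796, 27/226=0.1195, 42/226=0.1858, 37/226=0.1637, 38/226=0.1681, 41/226=0.1814
Proportions for Dendroica virens (n=231): 10/231=0.0433, 9/231=0.0390, 65/231=0.2814, 12/231=0.0519, 26/231=0.1126, 61/231=0.2641, 48/231=0.2078
Σ|p₁ᵢ − p₂ᵢ| = 0.0585 + 0.0406 + 0.1619 + 0.1339 + 0.0511 + 0.0960 + 0.0264 = 0.5684
D = 1 − ½ × 0.5684 = 1 − 0.28420 = 0.71580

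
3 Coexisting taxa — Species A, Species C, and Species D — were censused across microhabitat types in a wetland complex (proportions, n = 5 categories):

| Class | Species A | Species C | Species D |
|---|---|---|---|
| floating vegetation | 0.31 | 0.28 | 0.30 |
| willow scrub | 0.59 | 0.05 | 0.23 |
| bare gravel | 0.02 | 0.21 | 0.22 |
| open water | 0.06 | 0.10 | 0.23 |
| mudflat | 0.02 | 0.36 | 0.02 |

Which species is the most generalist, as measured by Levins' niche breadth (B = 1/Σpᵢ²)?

Species D

Σp_Aᵢ² = 0.31² + 0.59² + 0.02² + 0.06² + 0.02² = 0.0961 + 0.3481 + 0.0004 + 0.0036 + 0.0004 = 0.4486
B_A = 1 / 0.4486 = 2.2292
Σp_Cᵢ² = 0.28² + 0.05² + 0.21² + 0.10² + 0.36² = 0.0784 + 0.0025 + 0.0441 + 0.0100 + 0.1296 = 0.2646
B_C = 1 / 0.2646 = 3.7793
Σp_Dᵢ² = 0.30² + 0.23² + 0.22² + 0.23² + 0.02² = 0.0900 + 0.0529 + 0.0484 + 0.0529 + 0.0004 = 0.2446
B_D = 1 / 0.2446 = 4.0883
Highest B → broadest niche (most generalist): Species D (B = 4.09).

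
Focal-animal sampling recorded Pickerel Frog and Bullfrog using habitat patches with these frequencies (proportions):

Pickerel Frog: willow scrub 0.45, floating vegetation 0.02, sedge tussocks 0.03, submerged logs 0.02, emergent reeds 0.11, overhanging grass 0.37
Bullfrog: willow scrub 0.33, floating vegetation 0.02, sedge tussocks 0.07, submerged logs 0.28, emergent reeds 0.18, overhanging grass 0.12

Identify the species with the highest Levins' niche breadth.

Σp_Frogᵢ² = 0.45² + 0.02² + 0.03² + 0.02² + 0.11² + 0.37² = 0.2025 + 0.0004 + 0.0009 + 0.0004 + 0.0121 + 0.1369 = 0.3532
B_Frog = 1 / 0.3532 = 2.8313
Σp_Bullᵢ² = 0.33² + 0.02² + 0.07² + 0.28² + 0.18² + 0.12² = 0.1089 + 0.0004 + 0.0049 + 0.0784 + 0.0324 + 0.0144 = 0.2394
B_Bull = 1 / 0.2394 = 4.1771
Highest B → broadest niche (most generalist): Bullfrog (B = 4.18).

Bullfrog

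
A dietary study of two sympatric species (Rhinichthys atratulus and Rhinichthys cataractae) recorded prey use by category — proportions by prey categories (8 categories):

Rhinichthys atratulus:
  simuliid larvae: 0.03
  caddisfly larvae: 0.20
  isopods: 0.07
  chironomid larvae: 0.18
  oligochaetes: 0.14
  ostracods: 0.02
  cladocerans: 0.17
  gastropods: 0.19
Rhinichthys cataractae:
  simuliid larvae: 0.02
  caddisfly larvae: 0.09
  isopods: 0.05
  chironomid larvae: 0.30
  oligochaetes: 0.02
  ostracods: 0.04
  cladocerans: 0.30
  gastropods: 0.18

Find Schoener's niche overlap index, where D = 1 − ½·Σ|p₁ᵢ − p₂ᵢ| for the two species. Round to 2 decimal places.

Σ|p₁ᵢ − p₂ᵢ| = 0.01 + 0.11 + 0.02 + 0.12 + 0.12 + 0.02 + 0.13 + 0.01 = 0.54
D = 1 − ½ × 0.54 = 1 − 0.270 = 0.7300

0.73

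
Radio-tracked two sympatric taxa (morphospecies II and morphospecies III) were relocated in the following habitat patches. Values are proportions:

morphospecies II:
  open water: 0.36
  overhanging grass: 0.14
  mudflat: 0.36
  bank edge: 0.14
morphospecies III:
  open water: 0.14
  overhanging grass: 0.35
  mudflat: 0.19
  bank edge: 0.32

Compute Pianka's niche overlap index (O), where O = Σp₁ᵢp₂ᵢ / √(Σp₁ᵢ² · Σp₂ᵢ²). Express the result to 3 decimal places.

0.735

Σ p₁ᵢp₂ᵢ = 0.0504 + 0.0490 + 0.0684 + 0.0448 = 0.2126
Σp_1ᵢ² = 0.36² + 0.14² + 0.36² + 0.14² = 0.1296 + 0.0196 + 0.1296 + 0.0196 = 0.2984
Σp_2ᵢ² = 0.14² + 0.35² + 0.19² + 0.32² = 0.0196 + 0.1225 + 0.0361 + 0.1024 = 0.2806
O = 0.2126 / √(0.2984 × 0.2806) = 0.2126 / 0.289363 = 0.73472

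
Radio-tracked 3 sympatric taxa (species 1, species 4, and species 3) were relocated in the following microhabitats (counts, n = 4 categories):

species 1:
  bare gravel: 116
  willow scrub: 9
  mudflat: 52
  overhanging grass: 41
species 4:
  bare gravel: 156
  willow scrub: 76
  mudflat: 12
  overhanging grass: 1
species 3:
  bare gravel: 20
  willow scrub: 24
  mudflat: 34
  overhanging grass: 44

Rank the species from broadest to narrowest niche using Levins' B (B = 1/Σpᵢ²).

species 3 > species 1 > species 4

Proportions for species 1 (n=218): 116/218=0.5321, 9/218=0.0413, 52/218=0.2385, 41/218=0.1881
Proportions for species 4 (n=245): 156/245=0.6367, 76/245=0.3102, 12/245=0.0490, 1/245=0.0041
Proportions for species 3 (n=122): 20/122=0.1639, 24/122=0.1967, 34/122=0.2787, 44/122=0.3607
Σp_1ᵢ² = 0.5321² + 0.0413² + 0.2385² + 0.1881² = 0.283130 + 0.001706 + 0.056882 + 0.035382 = 0.377100
B_1 = 1 / 0.377100 = 2.6518
Σp_4ᵢ² = 0.6367² + 0.3102² + 0.0490² + 0.0041² = 0.405387 + 0.096224 + 0.002401 + 0.000017 = 0.504029
B_4 = 1 / 0.504029 = 1.9840
Σp_3ᵢ² = 0.1639² + 0.1967² + 0.2787² + 0.3607² = 0.026863 + 0.038691 + 0.077674 + 0.130104 = 0.273332
B_3 = 1 / 0.273332 = 3.6586
Ranking by B (broadest → narrowest): species 3 (3.66) > species 1 (2.65) > species 4 (1.98)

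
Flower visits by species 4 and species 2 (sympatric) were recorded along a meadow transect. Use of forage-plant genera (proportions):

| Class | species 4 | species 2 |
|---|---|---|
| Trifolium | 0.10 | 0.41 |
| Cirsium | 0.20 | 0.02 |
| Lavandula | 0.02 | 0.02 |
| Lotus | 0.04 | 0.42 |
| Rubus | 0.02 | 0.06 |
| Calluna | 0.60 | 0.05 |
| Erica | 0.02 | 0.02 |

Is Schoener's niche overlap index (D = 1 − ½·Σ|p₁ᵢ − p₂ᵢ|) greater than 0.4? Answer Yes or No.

Σ|p₁ᵢ − p₂ᵢ| = 0.31 + 0.18 + 0.00 + 0.38 + 0.04 + 0.55 + 0.00 = 1.46
D = 1 − ½ × 1.46 = 1 − 0.730 = 0.2700
D = 0.2700 < 0.4 → No.

No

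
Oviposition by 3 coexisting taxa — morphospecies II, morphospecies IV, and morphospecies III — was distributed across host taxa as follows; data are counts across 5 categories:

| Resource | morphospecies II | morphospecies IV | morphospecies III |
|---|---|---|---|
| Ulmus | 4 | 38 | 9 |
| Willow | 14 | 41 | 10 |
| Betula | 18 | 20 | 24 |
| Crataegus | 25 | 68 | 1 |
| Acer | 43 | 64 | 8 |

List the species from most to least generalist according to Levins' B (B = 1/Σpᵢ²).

Proportions for morphospecies II (n=104): 4/104=0.0385, 14/104=0.1346, 18/104=0.1731, 25/104=0.2404, 43/104=0.4135
Proportions for morphospecies IV (n=231): 38/231=0.1645, 41/231=0.1775, 20/231=0.0866, 68/231=0.2944, 64/231=0.2771
Proportions for morphospecies III (n=52): 9/52=0.1731, 10/52=0.1923, 24/52=0.4615, 1/52=0.0192, 8/52=0.1538
Σp_IIᵢ² = 0.0385² + 0.1346² + 0.1731² + 0.2404² + 0.4135² = 0.001482 + 0.018117 + 0.029964 + 0.057792 + 0.170982 = 0.278337
B_II = 1 / 0.278337 = 3.5928
Σp_IVᵢ² = 0.1645² + 0.1775² + 0.0866² + 0.2944² + 0.2771² = 0.027060 + 0.031506 + 0.007500 + 0.086671 + 0.076784 = 0.229521
B_IV = 1 / 0.229521 = 4.3569
Σp_IIIᵢ² = 0.1731² + 0.1923² + 0.4615² + 0.0192² + 0.1538² = 0.029964 + 0.036979 + 0.212982 + 0.000369 + 0.023654 = 0.303948
B_III = 1 / 0.303948 = 3.2900
Ranking by B (broadest → narrowest): morphospecies IV (4.36) > morphospecies II (3.59) > morphospecies III (3.29)

morphospecies IV > morphospecies II > morphospecies III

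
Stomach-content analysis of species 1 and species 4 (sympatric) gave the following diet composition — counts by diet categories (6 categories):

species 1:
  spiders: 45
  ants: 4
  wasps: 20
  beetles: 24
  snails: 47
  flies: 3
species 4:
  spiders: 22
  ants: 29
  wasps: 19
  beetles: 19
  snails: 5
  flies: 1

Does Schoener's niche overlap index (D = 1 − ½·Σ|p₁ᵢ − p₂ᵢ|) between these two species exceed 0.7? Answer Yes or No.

No

Proportions for species 1 (n=143): 45/143=0.3147, 4/143=0.0280, 20/143=0.1399, 24/143=0.1678, 47/143=0.3287, 3/143=0.0210
Proportions for species 4 (n=95): 22/95=0.2316, 29/95=0.3053, 19/95=0.2000, 19/95=0.2000, 5/95=0.0526, 1/95=0.0105
Σ|p₁ᵢ − p₂ᵢ| = 0.0831 + 0.2773 + 0.0601 + 0.0322 + 0.2761 + 0.0105 = 0.7393
D = 1 − ½ × 0.7393 = 1 − 0.36965 = 0.63035
D = 0.63035 < 0.7 → No.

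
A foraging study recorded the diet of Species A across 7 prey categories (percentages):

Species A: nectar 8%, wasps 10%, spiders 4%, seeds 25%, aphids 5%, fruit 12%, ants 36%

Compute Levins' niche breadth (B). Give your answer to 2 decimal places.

4.41

Convert percentages to proportions (divide by 100).
Σpᵢ² = 0.08² + 0.10² + 0.04² + 0.25² + 0.05² + 0.12² + 0.36² = 0.0064 + 0.0100 + 0.0016 + 0.0625 + 0.0025 + 0.0144 + 0.1296 = 0.2270
B = 1 / 0.2270 = 4.4053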